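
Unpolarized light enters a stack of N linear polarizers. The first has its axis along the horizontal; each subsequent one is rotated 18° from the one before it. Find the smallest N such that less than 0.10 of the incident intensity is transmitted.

N = 18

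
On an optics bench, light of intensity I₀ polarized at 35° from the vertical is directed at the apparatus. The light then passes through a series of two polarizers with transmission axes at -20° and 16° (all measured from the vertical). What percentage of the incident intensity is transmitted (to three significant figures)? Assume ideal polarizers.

By Malus's law, I₁ = I₀ cos²(-20° − 35°) = I₀ cos²(55°) = 0.329 I₀.
I₂ = I₁ cos²(16° + 20°) = 0.329 I₀ · cos²(36°) = 0.2153 I₀.
That is 21.53% of the incident intensity.

≈ 21.5%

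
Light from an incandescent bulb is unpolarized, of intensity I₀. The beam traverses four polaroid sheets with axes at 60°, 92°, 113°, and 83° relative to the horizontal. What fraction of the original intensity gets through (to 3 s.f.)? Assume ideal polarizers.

Unpolarized light through the first polarizer → I₁ = ½ I₀, now polarized at 60°.
I₂ = I₁ cos²(92° − 60°) = 0.5 I₀ · cos²(32°) = 0.3596 I₀.
I₃ = I₂ cos²(113° − 92°) = 0.3596 I₀ · cos²(21°) = 0.3134 I₀.
I₄ = I₃ cos²(83° − 113°) = 0.3134 I₀ · cos²(30°) = 0.2351 I₀.
Transmitted fraction = 0.2351.

≈ 0.235 I₀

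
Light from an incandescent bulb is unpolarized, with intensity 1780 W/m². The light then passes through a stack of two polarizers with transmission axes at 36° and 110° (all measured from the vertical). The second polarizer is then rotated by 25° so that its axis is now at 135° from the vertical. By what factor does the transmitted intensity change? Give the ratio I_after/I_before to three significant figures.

I_new/I_old ≈ 0.322

Before rotation:
Unpolarized light through the first polarizer → I₁ = ½ I₀, now polarized at 36°.
I₂ = I₁ cos²(110° − 36°) = 0.5 I₀ · cos²(74°) = 0.03799 I₀.
After rotation:
Unpolarized light through the first polarizer → I₁ = ½ I₀, now polarized at 36°.
Angle between axes 1 and 2: 81°. I₂ = 0.5 I₀ · cos²(81°) = 0.01224 I₀.
Ratio = 0.01224 / 0.03799 = 0.3221.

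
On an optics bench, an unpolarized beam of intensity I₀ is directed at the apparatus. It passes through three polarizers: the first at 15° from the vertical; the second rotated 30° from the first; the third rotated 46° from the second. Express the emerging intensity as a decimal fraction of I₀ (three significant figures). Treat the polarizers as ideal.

≈ 0.181 I₀

Unpolarized light through the first polarizer → I₁ = ½ I₀, now polarized at 15°.
I₂ = I₁ cos²(30°) = 0.5 · 0.75 I₀ = 0.375 I₀.
I₃ = I₂ cos²(46°) = 0.375 · 0.4826 I₀ = 0.181 I₀.
Transmitted fraction = 0.181.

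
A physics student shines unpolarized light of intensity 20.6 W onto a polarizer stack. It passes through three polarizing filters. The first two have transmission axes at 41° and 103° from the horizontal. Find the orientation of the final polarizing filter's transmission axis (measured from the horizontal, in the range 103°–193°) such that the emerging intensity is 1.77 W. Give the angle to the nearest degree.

Unpolarized light through the first polarizer → I₁ = ½ I₀, now polarized at 41°.
I₂ = I₁ cos²(103° − 41°) = 0.5 I₀ · cos²(62°) = 0.1102 I₀.
Target fraction: 1.77 / 20.6 W = 0.08592 of I₀.
Need I₃/I₀ = 0.08592, so cos²(θ − 103°) = 0.08592 / 0.1102 = 0.7797.
θ − 103° = arccos(√0.7797) = 28.0°, giving θ ≈ 103 + 28.0 = 131.0°.

θ ≈ 131°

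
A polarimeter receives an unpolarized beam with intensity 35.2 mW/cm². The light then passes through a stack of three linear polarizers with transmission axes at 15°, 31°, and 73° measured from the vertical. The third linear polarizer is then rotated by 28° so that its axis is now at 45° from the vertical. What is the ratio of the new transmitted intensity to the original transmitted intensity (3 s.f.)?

Before rotation:
Unpolarized light through the first polarizer → I₁ = ½ I₀, now polarized at 15°.
I₂ = I₁ cos²(31° − 15°) = 0.5 I₀ · cos²(16°) = 0.462 I₀.
I₃ = I₂ cos²(73° − 31°) = 0.462 I₀ · cos²(42°) = 0.2552 I₀.
After rotation:
Unpolarized light through the first polarizer → I₁ = ½ I₀, now polarized at 15°.
I₂ = I₁ cos²(31° − 15°) = 0.5 I₀ · cos²(16°) = 0.462 I₀.
I₃ = I₂ cos²(45° − 31°) = 0.462 I₀ · cos²(14°) = 0.435 I₀.
Ratio = 0.435 / 0.2552 = 1.705.

I_new/I_old ≈ 1.70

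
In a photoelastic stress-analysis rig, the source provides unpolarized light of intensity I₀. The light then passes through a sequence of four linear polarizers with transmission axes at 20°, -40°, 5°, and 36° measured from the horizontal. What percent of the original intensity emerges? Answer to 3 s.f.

Unpolarized light through the first polarizer → I₁ = ½ I₀, now polarized at 20°.
I₂ = I₁ cos²(-40° − 20°) = 0.5 I₀ · cos²(60°) = 0.125 I₀.
I₃ = I₂ cos²(5° + 40°) = 0.125 I₀ · cos²(45°) = 0.0625 I₀.
I₄ = I₃ cos²(36° − 5°) = 0.0625 I₀ · cos²(31°) = 0.04592 I₀.
That is 4.592% of the incident intensity.

≈ 4.59%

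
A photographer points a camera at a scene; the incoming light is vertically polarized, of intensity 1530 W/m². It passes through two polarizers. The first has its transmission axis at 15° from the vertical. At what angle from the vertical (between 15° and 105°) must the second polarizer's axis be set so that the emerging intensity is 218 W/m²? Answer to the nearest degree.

I₁ = I₀ cos²(15° − 0°) = I₀ cos²(15°) = 0.933 I₀.
Target fraction: 218 / 1530 W/m² = 0.1425 of I₀.
Need I₂/I₀ = 0.1425, so cos²(θ − 15°) = 0.1425 / 0.933 = 0.1527.
θ − 15° = arccos(√0.1527) = 67.0°, giving θ ≈ 15 + 67.0 = 82.0°.

θ ≈ 82°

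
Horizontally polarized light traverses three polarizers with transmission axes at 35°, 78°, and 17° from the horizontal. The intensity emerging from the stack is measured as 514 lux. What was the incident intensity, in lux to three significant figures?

I₀ ≈ 6090 lux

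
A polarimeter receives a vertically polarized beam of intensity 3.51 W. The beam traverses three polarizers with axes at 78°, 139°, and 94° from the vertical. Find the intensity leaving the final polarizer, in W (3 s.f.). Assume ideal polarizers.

I₁ = 3.51 W · cos²(78°) = 0.1517 W.
I₂ = I₁ · cos²(61°) = 0.1517 · 0.235 = 0.03566 W.
I₃ = I₂ · cos²(45°) = 0.03566 · 0.5 = 0.01783 W.

I ≈ 0.0178 W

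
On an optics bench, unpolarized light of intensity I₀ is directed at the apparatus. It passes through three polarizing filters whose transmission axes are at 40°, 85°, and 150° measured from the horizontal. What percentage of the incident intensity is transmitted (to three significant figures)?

≈ 4.47%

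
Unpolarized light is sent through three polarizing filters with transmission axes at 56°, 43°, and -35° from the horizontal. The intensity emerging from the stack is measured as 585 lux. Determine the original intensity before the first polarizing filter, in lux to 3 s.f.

I₀ ≈ 2.85e4 lux

Unpolarized light through the first polarizer → I₁ = ½ I₀, now polarized at 56°.
I₂ = I₁ cos²(43° − 56°) = 0.5 I₀ · cos²(13°) = 0.4747 I₀.
I₃ = I₂ cos²(-35° − 43°) = 0.4747 I₀ · cos²(78°) = 0.02052 I₀.
So 585 lux = 0.02052 I₀, giving I₀ = 585/0.02052 = 2.851e+04 lux.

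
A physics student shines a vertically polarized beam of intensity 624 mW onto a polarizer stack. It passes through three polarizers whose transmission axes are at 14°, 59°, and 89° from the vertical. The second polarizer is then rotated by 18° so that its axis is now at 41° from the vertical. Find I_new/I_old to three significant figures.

I_new/I_old ≈ 0.948

Before rotation:
By Malus's law, I₁ = I₀ cos²(14° − 0°) = I₀ cos²(14°) = 0.9415 I₀.
I₂ = I₁ cos²(59° − 14°) = 0.9415 I₀ · cos²(45°) = 0.4707 I₀.
I₃ = I₂ cos²(89° − 59°) = 0.4707 I₀ · cos²(30°) = 0.3531 I₀.
After rotation:
I₁ = I₀ cos²(14° − 0°) = I₀ cos²(14°) = 0.9415 I₀.
I₂ = I₁ cos²(41° − 14°) = 0.9415 I₀ · cos²(27°) = 0.7474 I₀.
I₃ = I₂ cos²(89° − 41°) = 0.7474 I₀ · cos²(48°) = 0.3347 I₀.
Ratio = 0.3347 / 0.3531 = 0.9479.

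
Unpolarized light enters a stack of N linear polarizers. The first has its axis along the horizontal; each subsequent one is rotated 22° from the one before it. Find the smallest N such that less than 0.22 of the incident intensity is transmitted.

N = 7

First polarizer halves the unpolarized light: factor 1/2.
Each further stage multiplies by cos²(22°) = 0.8597.
After N polarizers: T = 0.5·0.8597^(N−1). Require T < 0.22 ⇒ N−1 > ln(0.22/0.5)/ln(0.8597) = 5.43, so N−1 ≥ 6 and N = 7.
Check: N=7 gives T = 0.2018 < 0.22; N=6 gives T = 0.2348.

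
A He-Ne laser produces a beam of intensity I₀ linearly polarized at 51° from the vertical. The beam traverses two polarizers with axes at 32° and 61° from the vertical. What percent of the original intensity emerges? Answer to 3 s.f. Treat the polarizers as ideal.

≈ 68.4%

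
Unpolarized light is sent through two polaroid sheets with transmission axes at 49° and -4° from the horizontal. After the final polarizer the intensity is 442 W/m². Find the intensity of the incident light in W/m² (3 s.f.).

Unpolarized light through the first polarizer → I₁ = ½ I₀, now polarized at 49°.
I₂ = I₁ cos²(-4° − 49°) = 0.5 I₀ · cos²(53°) = 0.1811 I₀.
So 442 W/m² = 0.1811 I₀, giving I₀ = 442/0.1811 = 2441 W/m².

I₀ ≈ 2440 W/m²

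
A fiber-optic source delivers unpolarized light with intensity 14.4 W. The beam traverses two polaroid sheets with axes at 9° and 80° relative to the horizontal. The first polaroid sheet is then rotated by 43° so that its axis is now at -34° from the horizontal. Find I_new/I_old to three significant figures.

I_new/I_old ≈ 1.56

Before rotation:
Unpolarized light through the first polarizer → I₁ = ½ I₀, now polarized at 9°.
I₂ = I₁ cos²(80° − 9°) = 0.5 I₀ · cos²(71°) = 0.053 I₀.
After rotation:
Unpolarized light through the first polarizer → I₁ = ½ I₀, now polarized at -34°.
Angle between axes 1 and 2: 66°. I₂ = 0.5 I₀ · cos²(66°) = 0.08272 I₀.
Ratio = 0.08272 / 0.053 = 1.561.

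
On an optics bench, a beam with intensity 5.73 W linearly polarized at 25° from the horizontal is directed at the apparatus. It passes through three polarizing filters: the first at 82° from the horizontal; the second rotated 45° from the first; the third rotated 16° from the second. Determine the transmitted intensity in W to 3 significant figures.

I ≈ 0.785 W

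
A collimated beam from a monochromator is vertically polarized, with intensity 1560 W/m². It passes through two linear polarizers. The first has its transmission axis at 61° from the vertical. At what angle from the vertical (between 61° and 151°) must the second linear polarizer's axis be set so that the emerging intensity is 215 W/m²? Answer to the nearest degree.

θ ≈ 101°

I₁ = I₀ cos²(61° − 0°) = I₀ cos²(61°) = 0.235 I₀.
Target fraction: 215 / 1560 W/m² = 0.1378 of I₀.
Need I₂/I₀ = 0.1378, so cos²(θ − 61°) = 0.1378 / 0.235 = 0.5864.
θ − 61° = arccos(√0.5864) = 40.0°, giving θ ≈ 61 + 40.0 = 101.0°.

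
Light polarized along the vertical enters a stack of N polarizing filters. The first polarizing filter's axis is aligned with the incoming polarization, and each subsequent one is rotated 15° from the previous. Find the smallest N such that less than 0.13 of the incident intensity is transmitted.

N = 31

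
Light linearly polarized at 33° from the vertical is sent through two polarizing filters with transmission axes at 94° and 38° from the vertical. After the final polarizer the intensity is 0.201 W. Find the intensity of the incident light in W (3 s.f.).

I₀ ≈ 2.73 W

By Malus's law, I₁ = I₀ cos²(94° − 33°) = I₀ cos²(61°) = 0.235 I₀.
I₂ = I₁ cos²(38° − 94°) = 0.235 I₀ · cos²(56°) = 0.0735 I₀.
So 0.201 W = 0.0735 I₀, giving I₀ = 0.201/0.0735 = 2.735 W.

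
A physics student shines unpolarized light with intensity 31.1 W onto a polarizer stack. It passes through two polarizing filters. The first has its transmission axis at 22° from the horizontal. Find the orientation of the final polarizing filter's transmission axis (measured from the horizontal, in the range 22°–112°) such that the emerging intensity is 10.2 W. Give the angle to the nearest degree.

θ ≈ 58°

Unpolarized light through the first polarizer → I₁ = ½ I₀, now polarized at 22°.
Target fraction: 10.2 / 31.1 W = 0.328 of I₀.
Need I₂/I₀ = 0.328, so cos²(θ − 22°) = 0.328 / 0.5 = 0.6559.
θ − 22° = arccos(√0.6559) = 35.9°, giving θ ≈ 22 + 35.9 = 57.9°.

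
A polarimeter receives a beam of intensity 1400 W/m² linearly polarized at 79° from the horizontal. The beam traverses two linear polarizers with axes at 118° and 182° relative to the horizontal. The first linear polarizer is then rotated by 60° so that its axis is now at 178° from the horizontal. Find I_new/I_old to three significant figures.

Before rotation:
By Malus's law, I₁ = I₀ cos²(118° − 79°) = I₀ cos²(39°) = 0.604 I₀.
I₂ = I₁ cos²(182° − 118°) = 0.604 I₀ · cos²(64°) = 0.1161 I₀.
After rotation:
I₁ = I₀ cos²(178° − 79°) = I₀ cos²(81°) = 0.02447 I₀.
I₂ = I₁ cos²(182° − 178°) = 0.02447 I₀ · cos²(4°) = 0.02435 I₀.
Ratio = 0.02435 / 0.1161 = 0.2098.

I_new/I_old ≈ 0.210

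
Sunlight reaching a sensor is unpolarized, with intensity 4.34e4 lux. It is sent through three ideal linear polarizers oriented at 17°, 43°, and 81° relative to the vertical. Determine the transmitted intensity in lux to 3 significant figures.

I ≈ 1.09e4 lux

Unpolarized light through the first polarizer → I₁ = 4.34e4 lux/2 = 2.17e+04 lux, polarized at 17°.
I₂ = I₁ · cos²(26°) = 2.17e+04 · 0.8078 = 1.753e+04 lux.
I₃ = I₂ · cos²(38°) = 1.753e+04 · 0.621 = 1.089e+04 lux.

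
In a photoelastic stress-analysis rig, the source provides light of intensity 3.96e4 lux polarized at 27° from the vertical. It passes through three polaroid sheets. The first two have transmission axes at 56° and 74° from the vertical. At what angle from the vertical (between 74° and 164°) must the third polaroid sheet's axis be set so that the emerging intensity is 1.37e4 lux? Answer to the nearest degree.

θ ≈ 119°

I₁ = I₀ cos²(56° − 27°) = I₀ cos²(29°) = 0.765 I₀.
I₂ = I₁ cos²(74° − 56°) = 0.765 I₀ · cos²(18°) = 0.6919 I₀.
Target fraction: 1.37e4 / 3.96e4 lux = 0.346 of I₀.
Need I₃/I₀ = 0.346, so cos²(θ − 74°) = 0.346 / 0.6919 = 0.5.
θ − 74° = arccos(√0.5) = 45.0°, giving θ ≈ 74 + 45.0 = 119.0°.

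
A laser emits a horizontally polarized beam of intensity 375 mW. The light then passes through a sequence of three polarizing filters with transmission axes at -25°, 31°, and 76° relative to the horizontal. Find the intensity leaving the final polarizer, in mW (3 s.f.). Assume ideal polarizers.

By Malus's law, I₁ = 375 mW · cos²(25°) = 308 mW.
I₂ = I₁ · cos²(56°) = 308 · 0.3127 = 96.32 mW.
I₃ = I₂ · cos²(45°) = 96.32 · 0.5 = 48.16 mW.

I ≈ 48.2 mW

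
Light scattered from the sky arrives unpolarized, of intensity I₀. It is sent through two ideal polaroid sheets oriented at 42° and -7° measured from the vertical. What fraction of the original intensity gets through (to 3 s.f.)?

≈ 0.215 I₀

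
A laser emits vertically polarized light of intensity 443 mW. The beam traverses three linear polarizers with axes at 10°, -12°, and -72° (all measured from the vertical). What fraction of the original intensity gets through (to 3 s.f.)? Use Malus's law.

By Malus's law, I₁ = 443 mW · cos²(10°) = 429.6 mW.
I₂ = I₁ · cos²(22°) = 429.6 · 0.8597 = 369.4 mW.
I₃ = I₂ · cos²(60°) = 369.4 · 0.25 = 92.34 mW.
Transmitted fraction = 0.2084.

I/I₀ ≈ 0.208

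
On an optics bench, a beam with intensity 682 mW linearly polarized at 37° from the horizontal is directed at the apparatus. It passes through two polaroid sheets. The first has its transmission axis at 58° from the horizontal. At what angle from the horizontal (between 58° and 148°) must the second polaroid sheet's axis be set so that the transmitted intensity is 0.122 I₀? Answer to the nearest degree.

θ ≈ 126°

By Malus's law, I₁ = I₀ cos²(58° − 37°) = I₀ cos²(21°) = 0.8716 I₀.
Need I₂/I₀ = 0.122, so cos²(θ − 58°) = 0.122 / 0.8716 = 0.14.
θ − 58° = arccos(√0.14) = 68.0°, giving θ ≈ 58 + 68.0 = 126.0°.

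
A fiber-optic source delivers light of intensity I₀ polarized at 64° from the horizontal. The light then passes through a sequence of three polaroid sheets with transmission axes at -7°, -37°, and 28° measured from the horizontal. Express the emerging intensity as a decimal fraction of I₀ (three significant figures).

≈ 0.0142 I₀

I₁ = I₀ cos²(-7° − 64°) = I₀ cos²(71°) = 0.106 I₀.
I₂ = I₁ cos²(-37° + 7°) = 0.106 I₀ · cos²(30°) = 0.0795 I₀.
I₃ = I₂ cos²(28° + 37°) = 0.0795 I₀ · cos²(65°) = 0.0142 I₀.
Transmitted fraction = 0.0142.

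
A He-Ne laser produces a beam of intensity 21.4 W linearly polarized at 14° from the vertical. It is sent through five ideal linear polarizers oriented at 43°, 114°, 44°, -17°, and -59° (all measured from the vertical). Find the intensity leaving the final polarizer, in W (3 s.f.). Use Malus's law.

I ≈ 0.0263 W

By Malus's law, I₁ = 21.4 W · cos²(29°) = 16.37 W.
I₂ = I₁ · cos²(71°) = 16.37 · 0.106 = 1.735 W.
I₃ = I₂ · cos²(70°) = 1.735 · 0.117 = 0.203 W.
I₄ = I₃ · cos²(61°) = 0.203 · 0.235 = 0.04771 W.
I₅ = I₄ · cos²(42°) = 0.04771 · 0.5523 = 0.02635 W.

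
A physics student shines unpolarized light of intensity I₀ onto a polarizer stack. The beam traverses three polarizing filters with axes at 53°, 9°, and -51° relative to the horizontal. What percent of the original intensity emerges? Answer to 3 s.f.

≈ 6.47%

Unpolarized light through the first polarizer → I₁ = ½ I₀, now polarized at 53°.
I₂ = I₁ cos²(9° − 53°) = 0.5 I₀ · cos²(44°) = 0.2587 I₀.
I₃ = I₂ cos²(-51° − 9°) = 0.2587 I₀ · cos²(60°) = 0.06468 I₀.
That is 6.468% of the incident intensity.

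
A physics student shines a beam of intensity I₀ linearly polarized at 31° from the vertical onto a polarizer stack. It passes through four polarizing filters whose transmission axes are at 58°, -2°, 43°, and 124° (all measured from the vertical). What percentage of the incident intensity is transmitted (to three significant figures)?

≈ 0.243%

I₁ = I₀ cos²(58° − 31°) = I₀ cos²(27°) = 0.7939 I₀.
I₂ = I₁ cos²(-2° − 58°) = 0.7939 I₀ · cos²(60°) = 0.1985 I₀.
I₃ = I₂ cos²(43° + 2°) = 0.1985 I₀ · cos²(45°) = 0.09924 I₀.
I₄ = I₃ cos²(124° − 43°) = 0.09924 I₀ · cos²(81°) = 0.002428 I₀.
That is 0.2428% of the incident intensity.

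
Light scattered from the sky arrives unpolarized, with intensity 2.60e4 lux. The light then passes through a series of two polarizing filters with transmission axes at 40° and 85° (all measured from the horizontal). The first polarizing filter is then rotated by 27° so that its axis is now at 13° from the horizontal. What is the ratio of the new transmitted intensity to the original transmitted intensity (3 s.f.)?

I_new/I_old ≈ 0.191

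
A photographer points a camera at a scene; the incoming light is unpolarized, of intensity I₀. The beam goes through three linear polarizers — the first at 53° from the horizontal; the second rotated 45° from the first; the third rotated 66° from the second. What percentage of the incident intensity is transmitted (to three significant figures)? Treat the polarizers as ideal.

≈ 4.14%

Unpolarized light through the first polarizer → I₁ = ½ I₀, now polarized at 53°.
I₂ = I₁ cos²(45°) = 0.5 · 0.5 I₀ = 0.25 I₀.
I₃ = I₂ cos²(66°) = 0.25 · 0.1654 I₀ = 0.04136 I₀.
That is 4.136% of the incident intensity.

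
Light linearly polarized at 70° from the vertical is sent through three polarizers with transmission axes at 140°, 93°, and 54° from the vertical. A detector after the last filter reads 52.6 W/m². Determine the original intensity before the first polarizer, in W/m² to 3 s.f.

I₀ ≈ 1600 W/m²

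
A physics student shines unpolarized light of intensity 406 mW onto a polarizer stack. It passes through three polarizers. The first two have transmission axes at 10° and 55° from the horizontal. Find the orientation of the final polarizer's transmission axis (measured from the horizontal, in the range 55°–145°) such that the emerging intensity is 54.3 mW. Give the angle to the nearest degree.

Unpolarized light through the first polarizer → I₁ = ½ I₀, now polarized at 10°.
I₂ = I₁ cos²(55° − 10°) = 0.5 I₀ · cos²(45°) = 0.25 I₀.
Target fraction: 54.3 / 406 mW = 0.1337 of I₀.
Need I₃/I₀ = 0.1337, so cos²(θ − 55°) = 0.1337 / 0.25 = 0.535.
θ − 55° = arccos(√0.535) = 43.0°, giving θ ≈ 55 + 43.0 = 98.0°.

θ ≈ 98°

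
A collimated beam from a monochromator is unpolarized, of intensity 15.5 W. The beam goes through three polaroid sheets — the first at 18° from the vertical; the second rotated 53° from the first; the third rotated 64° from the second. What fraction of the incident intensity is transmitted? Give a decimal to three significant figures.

I/I₀ ≈ 0.0348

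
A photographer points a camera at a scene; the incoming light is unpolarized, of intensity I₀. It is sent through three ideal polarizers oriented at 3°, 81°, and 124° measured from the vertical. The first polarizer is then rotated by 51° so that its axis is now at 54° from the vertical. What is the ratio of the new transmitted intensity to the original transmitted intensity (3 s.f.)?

I_new/I_old ≈ 18.4

Before rotation:
Unpolarized light through the first polarizer → I₁ = ½ I₀, now polarized at 3°.
I₂ = I₁ cos²(81° − 3°) = 0.5 I₀ · cos²(78°) = 0.02161 I₀.
I₃ = I₂ cos²(124° − 81°) = 0.02161 I₀ · cos²(43°) = 0.01156 I₀.
After rotation:
Unpolarized light through the first polarizer → I₁ = ½ I₀, now polarized at 54°.
I₂ = I₁ cos²(81° − 54°) = 0.5 I₀ · cos²(27°) = 0.3969 I₀.
I₃ = I₂ cos²(124° − 81°) = 0.3969 I₀ · cos²(43°) = 0.2123 I₀.
Ratio = 0.2123 / 0.01156 = 18.37.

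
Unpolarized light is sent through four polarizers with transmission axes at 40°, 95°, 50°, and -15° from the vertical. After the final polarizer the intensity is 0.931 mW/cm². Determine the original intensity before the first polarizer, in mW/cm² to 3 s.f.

I₀ ≈ 63.4 mW/cm²

Unpolarized light through the first polarizer → I₁ = ½ I₀, now polarized at 40°.
I₂ = I₁ cos²(95° − 40°) = 0.5 I₀ · cos²(55°) = 0.1645 I₀.
I₃ = I₂ cos²(50° − 95°) = 0.1645 I₀ · cos²(45°) = 0.08225 I₀.
I₄ = I₃ cos²(-15° − 50°) = 0.08225 I₀ · cos²(65°) = 0.01469 I₀.
So 0.931 mW/cm² = 0.01469 I₀, giving I₀ = 0.931/0.01469 = 63.38 mW/cm².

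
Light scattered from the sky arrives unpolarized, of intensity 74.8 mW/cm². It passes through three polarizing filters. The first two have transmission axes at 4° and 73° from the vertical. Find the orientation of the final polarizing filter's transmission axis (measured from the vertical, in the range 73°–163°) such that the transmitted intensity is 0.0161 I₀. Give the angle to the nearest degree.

θ ≈ 133°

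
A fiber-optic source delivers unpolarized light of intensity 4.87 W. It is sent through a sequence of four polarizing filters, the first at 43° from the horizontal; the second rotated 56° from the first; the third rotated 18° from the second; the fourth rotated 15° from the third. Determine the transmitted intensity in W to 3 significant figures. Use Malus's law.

Unpolarized light through the first polarizer → I₁ = 4.87 W/2 = 2.435 W, polarized at 43°.
I₂ = I₁ · cos²(56°) = 2.435 · 0.3127 = 0.7614 W.
I₃ = I₂ · cos²(18°) = 0.7614 · 0.9045 = 0.6887 W.
I₄ = I₃ · cos²(15°) = 0.6887 · 0.933 = 0.6426 W.

I ≈ 0.643 W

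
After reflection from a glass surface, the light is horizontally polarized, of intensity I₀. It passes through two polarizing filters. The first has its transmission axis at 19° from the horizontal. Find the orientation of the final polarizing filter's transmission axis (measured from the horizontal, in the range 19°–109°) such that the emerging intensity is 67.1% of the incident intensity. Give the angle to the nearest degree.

θ ≈ 49°

By Malus's law, I₁ = I₀ cos²(19° − 0°) = I₀ cos²(19°) = 0.894 I₀.
Need I₂/I₀ = 0.671, so cos²(θ − 19°) = 0.671 / 0.894 = 0.7506.
θ − 19° = arccos(√0.7506) = 30.0°, giving θ ≈ 19 + 30.0 = 49.0°.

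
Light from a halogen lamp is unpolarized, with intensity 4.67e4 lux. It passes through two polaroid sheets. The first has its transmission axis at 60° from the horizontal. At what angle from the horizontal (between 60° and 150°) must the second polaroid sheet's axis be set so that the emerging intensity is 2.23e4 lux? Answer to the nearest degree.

Unpolarized light through the first polarizer → I₁ = ½ I₀, now polarized at 60°.
Target fraction: 2.23e4 / 4.67e4 lux = 0.4775 of I₀.
Need I₂/I₀ = 0.4775, so cos²(θ − 60°) = 0.4775 / 0.5 = 0.955.
θ − 60° = arccos(√0.955) = 12.2°, giving θ ≈ 60 + 12.2 = 72.2°.

θ ≈ 72°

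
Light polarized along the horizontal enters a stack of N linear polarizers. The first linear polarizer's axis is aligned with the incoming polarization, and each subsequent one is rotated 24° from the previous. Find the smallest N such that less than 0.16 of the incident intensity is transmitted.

N = 12

First polarizer is aligned with the polarization: full transmission.
Each further stage multiplies by cos²(24°) = 0.8346.
After N polarizers: T = 0.8346^(N−1). Require T < 0.16 ⇒ N−1 > ln(0.16)/ln(0.8346) = 10.13, so N−1 ≥ 11 and N = 12.
Check: N=12 gives T = 0.1368 < 0.16; N=11 gives T = 0.1639.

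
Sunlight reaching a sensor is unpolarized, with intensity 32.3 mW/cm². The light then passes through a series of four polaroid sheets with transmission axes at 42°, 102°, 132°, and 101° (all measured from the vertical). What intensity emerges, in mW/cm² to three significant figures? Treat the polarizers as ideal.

Unpolarized light through the first polarizer → I₁ = 32.3 mW/cm²/2 = 16.15 mW/cm², polarized at 42°.
I₂ = I₁ · cos²(60°) = 16.15 · 0.25 = 4.038 mW/cm².
I₃ = I₂ · cos²(30°) = 4.038 · 0.75 = 3.028 mW/cm².
I₄ = I₃ · cos²(31°) = 3.028 · 0.7347 = 2.225 mW/cm².

I ≈ 2.22 mW/cm²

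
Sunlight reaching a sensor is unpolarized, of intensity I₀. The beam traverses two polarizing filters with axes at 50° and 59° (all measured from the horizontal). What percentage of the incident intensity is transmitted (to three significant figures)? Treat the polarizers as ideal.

≈ 48.8%

Unpolarized light through the first polarizer → I₁ = ½ I₀, now polarized at 50°.
I₂ = I₁ cos²(59° − 50°) = 0.5 I₀ · cos²(9°) = 0.4878 I₀.
That is 48.78% of the incident intensity.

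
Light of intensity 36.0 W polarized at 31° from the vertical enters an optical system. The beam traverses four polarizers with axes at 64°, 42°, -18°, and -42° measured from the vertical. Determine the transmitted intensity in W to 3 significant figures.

I₁ = 36.0 W · cos²(33°) = 25.32 W.
I₂ = I₁ · cos²(22°) = 25.32 · 0.8597 = 21.77 W.
I₃ = I₂ · cos²(60°) = 21.77 · 0.25 = 5.442 W.
I₄ = I₃ · cos²(24°) = 5.442 · 0.8346 = 4.542 W.

I ≈ 4.54 W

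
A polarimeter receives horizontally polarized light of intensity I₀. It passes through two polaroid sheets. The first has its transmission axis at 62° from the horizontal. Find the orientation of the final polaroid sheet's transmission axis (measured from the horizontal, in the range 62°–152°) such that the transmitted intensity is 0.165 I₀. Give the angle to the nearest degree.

θ ≈ 92°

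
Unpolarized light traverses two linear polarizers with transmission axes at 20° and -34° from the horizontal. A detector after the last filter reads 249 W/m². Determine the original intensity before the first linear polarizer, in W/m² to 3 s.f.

I₀ ≈ 1440 W/m²

Unpolarized light through the first polarizer → I₁ = ½ I₀, now polarized at 20°.
I₂ = I₁ cos²(-34° − 20°) = 0.5 I₀ · cos²(54°) = 0.1727 I₀.
So 249 W/m² = 0.1727 I₀, giving I₀ = 249/0.1727 = 1441 W/m².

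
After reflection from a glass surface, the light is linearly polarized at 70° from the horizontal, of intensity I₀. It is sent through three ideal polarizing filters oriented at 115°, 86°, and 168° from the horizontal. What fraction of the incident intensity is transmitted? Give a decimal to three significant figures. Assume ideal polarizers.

≈ 0.00741 I₀

By Malus's law, I₁ = I₀ cos²(115° − 70°) = I₀ cos²(45°) = 0.5 I₀.
I₂ = I₁ cos²(86° − 115°) = 0.5 I₀ · cos²(29°) = 0.3825 I₀.
I₃ = I₂ cos²(168° − 86°) = 0.3825 I₀ · cos²(82°) = 0.007408 I₀.
Transmitted fraction = 0.007408.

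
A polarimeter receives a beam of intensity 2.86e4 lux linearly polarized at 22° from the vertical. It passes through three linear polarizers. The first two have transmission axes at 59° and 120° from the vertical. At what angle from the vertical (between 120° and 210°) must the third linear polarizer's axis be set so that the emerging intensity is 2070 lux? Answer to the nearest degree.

By Malus's law, I₁ = I₀ cos²(59° − 22°) = I₀ cos²(37°) = 0.6378 I₀.
I₂ = I₁ cos²(120° − 59°) = 0.6378 I₀ · cos²(61°) = 0.1499 I₀.
Target fraction: 2070 / 2.86e4 lux = 0.07238 of I₀.
Need I₃/I₀ = 0.07238, so cos²(θ − 120°) = 0.07238 / 0.1499 = 0.4828.
θ − 120° = arccos(√0.4828) = 46.0°, giving θ ≈ 120 + 46.0 = 166.0°.

θ ≈ 166°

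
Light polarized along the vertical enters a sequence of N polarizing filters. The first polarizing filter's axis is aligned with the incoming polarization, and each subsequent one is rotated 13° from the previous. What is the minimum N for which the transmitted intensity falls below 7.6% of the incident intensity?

First polarizer is aligned with the polarization: full transmission.
Each further stage multiplies by cos²(13°) = 0.9494.
After N polarizers: T = 0.9494^(N−1). Require T < 0.076 ⇒ N−1 > ln(0.076)/ln(0.9494) = 49.63, so N−1 ≥ 50 and N = 51.
Check: N=51 gives T = 0.07454 < 0.076; N=50 gives T = 0.07851.

N = 51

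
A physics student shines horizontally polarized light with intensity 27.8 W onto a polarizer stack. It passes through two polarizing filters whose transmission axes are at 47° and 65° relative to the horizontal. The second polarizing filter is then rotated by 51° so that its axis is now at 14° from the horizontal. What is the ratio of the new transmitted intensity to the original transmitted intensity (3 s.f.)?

I_new/I_old ≈ 0.778

Before rotation:
I₁ = I₀ cos²(47° − 0°) = I₀ cos²(47°) = 0.4651 I₀.
I₂ = I₁ cos²(65° − 47°) = 0.4651 I₀ · cos²(18°) = 0.4207 I₀.
After rotation:
I₁ = I₀ cos²(47° − 0°) = I₀ cos²(47°) = 0.4651 I₀.
I₂ = I₁ cos²(14° − 47°) = 0.4651 I₀ · cos²(33°) = 0.3272 I₀.
Ratio = 0.3272 / 0.4207 = 0.7776.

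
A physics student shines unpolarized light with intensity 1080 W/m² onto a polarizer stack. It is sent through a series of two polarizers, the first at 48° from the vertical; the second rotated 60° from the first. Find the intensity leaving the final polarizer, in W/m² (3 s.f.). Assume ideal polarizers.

I ≈ 135 W/m²

Unpolarized light through the first polarizer → I₁ = 1080 W/m²/2 = 540 W/m², polarized at 48°.
I₂ = I₁ · cos²(60°) = 540 · 0.25 = 135 W/m².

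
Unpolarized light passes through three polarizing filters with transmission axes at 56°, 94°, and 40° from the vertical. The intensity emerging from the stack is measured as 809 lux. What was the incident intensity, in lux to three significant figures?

I₀ ≈ 7540 lux

Unpolarized light through the first polarizer → I₁ = ½ I₀, now polarized at 56°.
I₂ = I₁ cos²(94° − 56°) = 0.5 I₀ · cos²(38°) = 0.3105 I₀.
I₃ = I₂ cos²(40° − 94°) = 0.3105 I₀ · cos²(54°) = 0.1073 I₀.
So 809 lux = 0.1073 I₀, giving I₀ = 809/0.1073 = 7542 lux.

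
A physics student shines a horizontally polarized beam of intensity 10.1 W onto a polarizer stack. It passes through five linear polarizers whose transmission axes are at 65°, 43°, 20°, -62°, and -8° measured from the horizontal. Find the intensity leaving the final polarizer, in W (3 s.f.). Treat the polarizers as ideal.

I ≈ 0.00879 W

By Malus's law, I₁ = 10.1 W · cos²(65°) = 1.804 W.
I₂ = I₁ · cos²(22°) = 1.804 · 0.8597 = 1.551 W.
I₃ = I₂ · cos²(23°) = 1.551 · 0.8473 = 1.314 W.
I₄ = I₃ · cos²(82°) = 1.314 · 0.01937 = 0.02545 W.
I₅ = I₄ · cos²(54°) = 0.02545 · 0.3455 = 0.008793 W.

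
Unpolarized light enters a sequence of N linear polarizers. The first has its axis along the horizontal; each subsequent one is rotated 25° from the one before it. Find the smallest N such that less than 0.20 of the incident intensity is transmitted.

First polarizer halves the unpolarized light: factor 1/2.
Each further stage multiplies by cos²(25°) = 0.8214.
After N polarizers: T = 0.5·0.8214^(N−1). Require T < 0.20 ⇒ N−1 > ln(0.20/0.5)/ln(0.8214) = 4.66, so N−1 ≥ 5 and N = 6.
Check: N=6 gives T = 0.187 < 0.20; N=5 gives T = 0.2276.

N = 6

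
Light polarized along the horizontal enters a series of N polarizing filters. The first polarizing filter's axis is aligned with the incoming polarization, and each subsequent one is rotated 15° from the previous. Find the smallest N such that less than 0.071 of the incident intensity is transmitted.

N = 40

First polarizer is aligned with the polarization: full transmission.
Each further stage multiplies by cos²(15°) = 0.933.
After N polarizers: T = 0.933^(N−1). Require T < 0.071 ⇒ N−1 > ln(0.071)/ln(0.933) = 38.15, so N−1 ≥ 39 and N = 40.
Check: N=40 gives T = 0.06693 < 0.071; N=39 gives T = 0.07173.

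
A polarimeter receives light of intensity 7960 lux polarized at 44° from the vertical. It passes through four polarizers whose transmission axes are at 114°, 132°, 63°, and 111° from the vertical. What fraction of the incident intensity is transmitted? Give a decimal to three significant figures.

I/I₀ ≈ 0.00608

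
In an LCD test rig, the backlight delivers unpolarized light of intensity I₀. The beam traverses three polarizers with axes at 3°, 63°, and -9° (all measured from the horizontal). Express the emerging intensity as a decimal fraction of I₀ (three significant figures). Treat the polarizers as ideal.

≈ 0.0119 I₀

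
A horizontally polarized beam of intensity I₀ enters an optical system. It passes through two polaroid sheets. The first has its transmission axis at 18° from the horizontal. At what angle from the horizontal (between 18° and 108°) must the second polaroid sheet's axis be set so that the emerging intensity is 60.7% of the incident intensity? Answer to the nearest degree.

θ ≈ 53°

I₁ = I₀ cos²(18° − 0°) = I₀ cos²(18°) = 0.9045 I₀.
Need I₂/I₀ = 0.607, so cos²(θ − 18°) = 0.607 / 0.9045 = 0.6711.
θ − 18° = arccos(√0.6711) = 35.0°, giving θ ≈ 18 + 35.0 = 53.0°.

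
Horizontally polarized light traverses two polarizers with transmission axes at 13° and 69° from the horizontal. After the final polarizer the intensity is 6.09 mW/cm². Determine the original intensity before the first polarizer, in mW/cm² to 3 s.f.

I₁ = I₀ cos²(13° − 0°) = I₀ cos²(13°) = 0.9494 I₀.
I₂ = I₁ cos²(69° − 13°) = 0.9494 I₀ · cos²(56°) = 0.2969 I₀.
So 6.09 mW/cm² = 0.2969 I₀, giving I₀ = 6.09/0.2969 = 20.51 mW/cm².

I₀ ≈ 20.5 mW/cm²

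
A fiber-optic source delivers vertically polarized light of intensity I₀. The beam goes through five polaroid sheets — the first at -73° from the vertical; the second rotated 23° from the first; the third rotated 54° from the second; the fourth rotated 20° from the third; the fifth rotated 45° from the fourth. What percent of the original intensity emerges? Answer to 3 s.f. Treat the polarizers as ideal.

≈ 1.10%

I₁ = I₀ cos²(-73° − 0°) = I₀ cos²(73°) = 0.08548 I₀.
I₂ = I₁ cos²(23°) = 0.08548 · 0.8473 I₀ = 0.07243 I₀.
I₃ = I₂ cos²(54°) = 0.07243 · 0.3455 I₀ = 0.02502 I₀.
I₄ = I₃ cos²(20°) = 0.02502 · 0.883 I₀ = 0.0221 I₀.
I₅ = I₄ cos²(45°) = 0.0221 · 0.5 I₀ = 0.01105 I₀.
That is 1.105% of the incident intensity.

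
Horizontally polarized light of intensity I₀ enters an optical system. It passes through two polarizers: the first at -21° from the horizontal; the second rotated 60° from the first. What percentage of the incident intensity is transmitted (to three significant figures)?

≈ 21.8%

I₁ = I₀ cos²(-21° − 0°) = I₀ cos²(21°) = 0.8716 I₀.
I₂ = I₁ cos²(60°) = 0.8716 · 0.25 I₀ = 0.2179 I₀.
That is 21.79% of the incident intensity.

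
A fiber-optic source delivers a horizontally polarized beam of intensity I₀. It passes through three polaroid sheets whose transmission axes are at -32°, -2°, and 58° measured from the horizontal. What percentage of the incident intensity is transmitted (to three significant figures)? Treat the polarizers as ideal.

By Malus's law, I₁ = I₀ cos²(-32° − 0°) = I₀ cos²(32°) = 0.7192 I₀.
I₂ = I₁ cos²(-2° + 32°) = 0.7192 I₀ · cos²(30°) = 0.5394 I₀.
I₃ = I₂ cos²(58° + 2°) = 0.5394 I₀ · cos²(60°) = 0.1348 I₀.
That is 13.48% of the incident intensity.

≈ 13.5%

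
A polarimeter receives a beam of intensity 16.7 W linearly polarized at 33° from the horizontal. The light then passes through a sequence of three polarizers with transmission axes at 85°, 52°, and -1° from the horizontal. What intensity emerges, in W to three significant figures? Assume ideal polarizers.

I ≈ 1.61 W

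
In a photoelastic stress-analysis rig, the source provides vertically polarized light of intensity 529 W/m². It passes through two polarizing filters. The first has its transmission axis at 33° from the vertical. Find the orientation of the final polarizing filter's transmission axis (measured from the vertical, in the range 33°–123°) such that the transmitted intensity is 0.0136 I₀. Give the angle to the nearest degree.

I₁ = I₀ cos²(33° − 0°) = I₀ cos²(33°) = 0.7034 I₀.
Need I₂/I₀ = 0.0136, so cos²(θ − 33°) = 0.0136 / 0.7034 = 0.01934.
θ − 33° = arccos(√0.01934) = 82.0°, giving θ ≈ 33 + 82.0 = 115.0°.

θ ≈ 115°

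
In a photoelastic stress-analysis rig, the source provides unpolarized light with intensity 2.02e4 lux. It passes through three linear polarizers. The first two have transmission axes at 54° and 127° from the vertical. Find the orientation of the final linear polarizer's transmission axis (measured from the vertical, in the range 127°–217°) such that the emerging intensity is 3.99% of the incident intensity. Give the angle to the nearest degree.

θ ≈ 142°

Unpolarized light through the first polarizer → I₁ = ½ I₀, now polarized at 54°.
I₂ = I₁ cos²(127° − 54°) = 0.5 I₀ · cos²(73°) = 0.04274 I₀.
Need I₃/I₀ = 0.0399, so cos²(θ − 127°) = 0.0399 / 0.04274 = 0.9335.
θ − 127° = arccos(√0.9335) = 14.9°, giving θ ≈ 127 + 14.9 = 141.9°.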